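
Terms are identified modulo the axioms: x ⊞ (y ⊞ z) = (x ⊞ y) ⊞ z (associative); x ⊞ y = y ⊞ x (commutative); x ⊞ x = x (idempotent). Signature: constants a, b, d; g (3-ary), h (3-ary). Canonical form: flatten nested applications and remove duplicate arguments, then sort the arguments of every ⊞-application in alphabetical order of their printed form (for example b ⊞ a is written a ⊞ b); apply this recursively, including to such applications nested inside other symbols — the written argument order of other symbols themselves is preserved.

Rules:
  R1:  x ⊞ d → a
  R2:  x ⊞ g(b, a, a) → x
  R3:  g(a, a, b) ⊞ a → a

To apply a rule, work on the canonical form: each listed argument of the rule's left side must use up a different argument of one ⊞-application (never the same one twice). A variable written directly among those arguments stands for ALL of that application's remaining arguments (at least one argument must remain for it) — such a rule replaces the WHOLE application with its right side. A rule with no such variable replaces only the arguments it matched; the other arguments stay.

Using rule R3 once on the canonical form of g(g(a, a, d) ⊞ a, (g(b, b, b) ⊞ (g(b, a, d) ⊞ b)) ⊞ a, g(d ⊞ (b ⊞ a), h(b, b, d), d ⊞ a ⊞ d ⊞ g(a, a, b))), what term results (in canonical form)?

Answer: g(a ⊞ g(a, a, d), a ⊞ b ⊞ g(b, a, d) ⊞ g(b, b, b), g(a ⊞ b ⊞ d, h(b, b, d), a ⊞ d))

Derivation:
Canonical form:  g(a ⊞ g(a, a, d), a ⊞ b ⊞ g(b, a, d) ⊞ g(b, b, b), g(a ⊞ b ⊞ d, h(b, b, d), a ⊞ d ⊞ g(a, a, b)))
R3 matches:  uses a, g(a, a, b)
Giving:  g(a ⊞ g(a, a, d), a ⊞ b ⊞ g(b, a, d) ⊞ g(b, b, b), g(a ⊞ b ⊞ d, h(b, b, d), a ⊞ d))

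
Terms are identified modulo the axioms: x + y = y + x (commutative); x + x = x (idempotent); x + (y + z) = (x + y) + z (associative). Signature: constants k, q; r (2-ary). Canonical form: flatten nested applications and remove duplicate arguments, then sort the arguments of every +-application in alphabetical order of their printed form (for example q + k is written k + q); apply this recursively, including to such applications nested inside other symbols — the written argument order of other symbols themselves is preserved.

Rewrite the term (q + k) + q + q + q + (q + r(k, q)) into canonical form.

Answer: k + q + r(k, q)

Derivation:
Flatten:  q + k + q + q + q + q + r(k, q)
Idempotence:  drop duplicate q, q, q, q
Sort arguments:  k + q + r(k, q)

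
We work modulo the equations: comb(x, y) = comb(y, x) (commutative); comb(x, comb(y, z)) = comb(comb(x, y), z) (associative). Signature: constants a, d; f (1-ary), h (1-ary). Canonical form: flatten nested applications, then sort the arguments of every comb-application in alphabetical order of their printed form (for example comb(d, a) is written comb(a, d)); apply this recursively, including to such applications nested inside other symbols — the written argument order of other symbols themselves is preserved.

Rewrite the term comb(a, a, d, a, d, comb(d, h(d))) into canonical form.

Flatten:  comb(a, a, d, a, d, d, h(d))
Sort arguments:  comb(a, a, a, d, d, d, h(d))

Answer: comb(a, a, a, d, d, d, h(d))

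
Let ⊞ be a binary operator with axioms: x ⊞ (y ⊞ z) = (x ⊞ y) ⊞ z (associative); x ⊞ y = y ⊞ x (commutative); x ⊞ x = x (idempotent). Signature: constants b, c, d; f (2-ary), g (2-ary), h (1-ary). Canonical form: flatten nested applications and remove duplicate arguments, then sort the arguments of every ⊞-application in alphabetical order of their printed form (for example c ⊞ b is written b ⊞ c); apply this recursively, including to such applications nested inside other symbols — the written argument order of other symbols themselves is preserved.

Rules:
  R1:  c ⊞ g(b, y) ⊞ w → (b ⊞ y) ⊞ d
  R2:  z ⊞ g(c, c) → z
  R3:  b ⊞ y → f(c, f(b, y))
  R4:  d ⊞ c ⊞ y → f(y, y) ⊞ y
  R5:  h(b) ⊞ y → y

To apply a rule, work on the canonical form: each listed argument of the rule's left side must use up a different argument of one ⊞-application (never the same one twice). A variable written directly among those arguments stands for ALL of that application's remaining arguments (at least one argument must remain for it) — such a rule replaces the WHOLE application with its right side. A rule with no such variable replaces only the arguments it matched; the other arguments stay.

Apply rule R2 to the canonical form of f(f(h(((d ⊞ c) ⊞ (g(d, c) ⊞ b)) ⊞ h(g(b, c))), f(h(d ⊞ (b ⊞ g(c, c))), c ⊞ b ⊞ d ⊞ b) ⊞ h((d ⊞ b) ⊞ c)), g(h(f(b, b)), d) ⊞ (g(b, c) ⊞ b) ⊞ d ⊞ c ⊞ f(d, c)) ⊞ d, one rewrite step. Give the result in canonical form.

Answer: d ⊞ f(f(h(b ⊞ c ⊞ d ⊞ g(d, c) ⊞ h(g(b, c))), f(h(b ⊞ d), b ⊞ c ⊞ d) ⊞ h(b ⊞ c ⊞ d)), b ⊞ c ⊞ d ⊞ f(d, c) ⊞ g(b, c) ⊞ g(h(f(b, b)), d))

Derivation:
Canonical form:  d ⊞ f(f(h(b ⊞ c ⊞ d ⊞ g(d, c) ⊞ h(g(b, c))), f(h(b ⊞ d ⊞ g(c, c)), b ⊞ c ⊞ d) ⊞ h(b ⊞ c ⊞ d)), b ⊞ c ⊞ d ⊞ f(d, c) ⊞ g(b, c) ⊞ g(h(f(b, b)), d))
R2 matches:  uses g(c, c);  z := b ⊞ d
Every leftover argument binds to the variable; the entire application is replaced.
New term:  d ⊞ f(f(h(b ⊞ c ⊞ d ⊞ g(d, c) ⊞ h(g(b, c))), f(h(b ⊞ d), b ⊞ c ⊞ d) ⊞ h(b ⊞ c ⊞ d)), b ⊞ c ⊞ d ⊞ f(d, c) ⊞ g(b, c) ⊞ g(h(f(b, b)), d))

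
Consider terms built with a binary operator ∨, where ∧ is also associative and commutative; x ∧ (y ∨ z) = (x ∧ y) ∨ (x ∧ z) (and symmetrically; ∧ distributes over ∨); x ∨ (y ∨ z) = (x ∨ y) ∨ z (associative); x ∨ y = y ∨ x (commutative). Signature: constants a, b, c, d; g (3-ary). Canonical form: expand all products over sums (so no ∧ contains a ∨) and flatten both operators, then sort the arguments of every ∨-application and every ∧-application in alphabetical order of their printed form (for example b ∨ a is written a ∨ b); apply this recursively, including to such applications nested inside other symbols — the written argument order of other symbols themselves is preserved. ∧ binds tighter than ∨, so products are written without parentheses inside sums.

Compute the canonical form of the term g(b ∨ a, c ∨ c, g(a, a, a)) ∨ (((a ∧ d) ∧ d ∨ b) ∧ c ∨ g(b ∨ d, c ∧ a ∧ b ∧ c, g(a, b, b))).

Answer: a ∧ c ∧ d ∧ d ∨ b ∧ c ∨ g(a ∨ b, c ∨ c, g(a, a, a)) ∨ g(b ∨ d, a ∧ b ∧ c ∧ c, g(a, b, b))

Derivation:
Expand products over sums:  g(a ∨ b, c ∨ c, g(a, a, a)) ∨ a ∧ c ∧ d ∧ d ∨ b ∧ c ∨ g(b ∨ d, a ∧ b ∧ c ∧ c, g(a, b, b))
Sort arguments:  a ∧ c ∧ d ∧ d ∨ b ∧ c ∨ g(a ∨ b, c ∨ c, g(a, a, a)) ∨ g(b ∨ d, a ∧ b ∧ c ∧ c, g(a, b, b))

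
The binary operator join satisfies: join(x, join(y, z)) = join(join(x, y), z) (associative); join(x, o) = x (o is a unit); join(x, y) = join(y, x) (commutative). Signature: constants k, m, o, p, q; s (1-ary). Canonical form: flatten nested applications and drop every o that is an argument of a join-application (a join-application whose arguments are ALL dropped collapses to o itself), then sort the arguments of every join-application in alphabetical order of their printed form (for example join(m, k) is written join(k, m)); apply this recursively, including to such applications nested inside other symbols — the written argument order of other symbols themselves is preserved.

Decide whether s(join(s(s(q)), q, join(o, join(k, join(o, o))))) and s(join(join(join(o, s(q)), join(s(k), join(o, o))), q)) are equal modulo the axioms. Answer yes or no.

Left:  s(join(s(s(q)), q, join(o, join(k, join(o, o)))))
  Focus inside:  join(s(s(q)), q, join(o, join(k, join(o, o))))
  Flatten:  join(s(s(q)), q, o, k, o, o)
  Drop the unit:  drop o (×3)
  Sort arguments:  join(k, q, s(s(q)))
  Reassemble:  s(join(k, q, s(s(q))))
Right:  s(join(join(join(o, s(q)), join(s(k), join(o, o))), q))
  Focus inside:  join(join(join(o, s(q)), join(s(k), join(o, o))), q)
  Un-nest:  join(o, s(q), s(k), o, o, q)
  Units out:  drop o (×3)
  Sort arguments:  join(q, s(k), s(q))
  Put back:  s(join(q, s(k), s(q)))

Answer: no — s(join(k, q, s(s(q)))) vs s(join(q, s(k), s(q)))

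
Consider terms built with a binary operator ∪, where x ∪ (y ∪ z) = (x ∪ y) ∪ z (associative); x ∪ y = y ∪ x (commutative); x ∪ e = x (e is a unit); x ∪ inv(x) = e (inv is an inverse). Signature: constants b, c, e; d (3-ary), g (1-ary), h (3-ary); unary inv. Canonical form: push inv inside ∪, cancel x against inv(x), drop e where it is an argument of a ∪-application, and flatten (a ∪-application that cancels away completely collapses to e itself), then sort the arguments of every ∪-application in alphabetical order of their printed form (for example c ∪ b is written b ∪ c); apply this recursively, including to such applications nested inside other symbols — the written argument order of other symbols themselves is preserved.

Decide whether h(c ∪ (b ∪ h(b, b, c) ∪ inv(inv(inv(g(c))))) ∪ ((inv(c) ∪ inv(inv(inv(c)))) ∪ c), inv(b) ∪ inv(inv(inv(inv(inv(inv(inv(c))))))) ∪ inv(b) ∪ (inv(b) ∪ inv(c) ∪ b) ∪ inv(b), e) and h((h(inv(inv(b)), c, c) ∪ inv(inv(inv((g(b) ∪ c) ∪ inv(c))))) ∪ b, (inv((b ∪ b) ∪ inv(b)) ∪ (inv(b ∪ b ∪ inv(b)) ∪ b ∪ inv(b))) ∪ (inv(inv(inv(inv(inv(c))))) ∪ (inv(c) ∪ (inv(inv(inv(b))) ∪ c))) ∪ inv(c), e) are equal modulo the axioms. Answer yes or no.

Answer: no — h(b ∪ h(b, b, c) ∪ inv(g(c)), inv(b) ∪ inv(b) ∪ inv(b) ∪ inv(c) ∪ inv(c), e) vs h(b ∪ h(b, c, c) ∪ inv(g(b)), inv(b) ∪ inv(b) ∪ inv(b) ∪ inv(c) ∪ inv(c), e)

Derivation:
Left:  h(c ∪ (b ∪ h(b, b, c) ∪ inv(inv(inv(g(c))))) ∪ ((inv(c) ∪ inv(inv(inv(c)))) ∪ c), inv(b) ∪ inv(inv(inv(inv(inv(inv(inv(c))))))) ∪ inv(b) ∪ (inv(b) ∪ inv(c) ∪ b) ∪ inv(b), e)
  Focus inside:  c ∪ (b ∪ h(b, b, c) ∪ inv(inv(inv(g(c))))) ∪ ((inv(c) ∪ inv(inv(inv(c)))) ∪ c)
  Push inv inside:  distribute inv over ∪ and collapse double inv
  Cancel:  c cancels
  Combine occurrences:  b ∪ h(b, b, c) ∪ inv(g(c))
  Rebuild:  h(b ∪ h(b, b, c) ∪ inv(g(c)), inv(b) ∪ inv(b) ∪ inv(b) ∪ inv(c) ∪ inv(c), e)
Right:  h((h(inv(inv(b)), c, c) ∪ inv(inv(inv((g(b) ∪ c) ∪ inv(c))))) ∪ b, (inv((b ∪ b) ∪ inv(b)) ∪ (inv(b ∪ b ∪ inv(b)) ∪ b ∪ inv(b))) ∪ (inv(inv(inv(inv(inv(c))))) ∪ (inv(c) ∪ (inv(inv(inv(b))) ∪ c))) ∪ inv(c), e)
  Descend into:  (inv((b ∪ b) ∪ inv(b)) ∪ (inv(b ∪ b ∪ inv(b)) ∪ b ∪ inv(b))) ∪ (inv(inv(inv(inv(inv(c))))) ∪ (inv(c) ∪ (inv(inv(inv(b))) ∪ c))) ∪ inv(c)
  Push inv inside:  distribute inv over ∪ and collapse double inv
  Combine occurrences:  inv(b) ∪ inv(b) ∪ inv(b) ∪ inv(c) ∪ inv(c)
  Reassemble:  h(b ∪ h(b, c, c) ∪ inv(g(b)), inv(b) ∪ inv(b) ∪ inv(b) ∪ inv(c) ∪ inv(c), e)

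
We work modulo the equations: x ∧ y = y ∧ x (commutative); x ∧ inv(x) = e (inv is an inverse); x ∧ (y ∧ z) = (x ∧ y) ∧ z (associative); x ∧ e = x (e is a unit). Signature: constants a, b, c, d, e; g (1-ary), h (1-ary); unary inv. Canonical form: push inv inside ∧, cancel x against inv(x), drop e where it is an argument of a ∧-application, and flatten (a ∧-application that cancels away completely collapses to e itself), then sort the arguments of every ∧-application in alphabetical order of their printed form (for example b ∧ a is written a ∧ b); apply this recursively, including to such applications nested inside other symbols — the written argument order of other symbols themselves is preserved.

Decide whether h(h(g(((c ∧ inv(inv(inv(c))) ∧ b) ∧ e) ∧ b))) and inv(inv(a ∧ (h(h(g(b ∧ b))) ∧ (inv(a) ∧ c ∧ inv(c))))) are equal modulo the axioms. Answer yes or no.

Answer: yes — both canonical forms are h(h(g(b ∧ b)))

Derivation:
Left:  h(h(g(((c ∧ inv(inv(inv(c))) ∧ b) ∧ e) ∧ b)))
  Descend into:  ((c ∧ inv(inv(inv(c))) ∧ b) ∧ e) ∧ b
  Push inv inside:  distribute inv over ∧ and collapse double inv
  Cancel inverse pairs:  c cancels
  Collect terms:  b ∧ b
  Reassemble:  h(h(g(b ∧ b)))
Right:  inv(inv(a ∧ (h(h(g(b ∧ b))) ∧ (inv(a) ∧ c ∧ inv(c)))))
  Push inv inside:  distribute inv over ∧ and collapse double inv
  Inverses cancel:  a cancels; c cancels
  Collect terms:  h(h(g(b ∧ b)))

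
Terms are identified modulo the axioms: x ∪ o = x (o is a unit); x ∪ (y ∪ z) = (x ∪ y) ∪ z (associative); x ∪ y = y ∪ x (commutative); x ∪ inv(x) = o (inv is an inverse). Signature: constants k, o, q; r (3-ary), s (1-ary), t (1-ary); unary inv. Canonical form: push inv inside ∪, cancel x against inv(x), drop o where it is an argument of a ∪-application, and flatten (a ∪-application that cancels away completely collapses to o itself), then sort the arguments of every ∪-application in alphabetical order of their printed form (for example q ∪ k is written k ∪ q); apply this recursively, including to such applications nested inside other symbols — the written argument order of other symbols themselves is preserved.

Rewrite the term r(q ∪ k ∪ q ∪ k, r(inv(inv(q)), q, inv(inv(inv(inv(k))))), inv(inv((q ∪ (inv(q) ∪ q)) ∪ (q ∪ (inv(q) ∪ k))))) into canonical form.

Work inside:  (q ∪ (inv(q) ∪ q)) ∪ (q ∪ (inv(q) ∪ k))
Combine occurrences:  q ∪ k
Sort arguments:  k ∪ q
Put back:  r(k ∪ k ∪ q ∪ q, r(q, q, k), k ∪ q)

Answer: r(k ∪ k ∪ q ∪ q, r(q, q, k), k ∪ q)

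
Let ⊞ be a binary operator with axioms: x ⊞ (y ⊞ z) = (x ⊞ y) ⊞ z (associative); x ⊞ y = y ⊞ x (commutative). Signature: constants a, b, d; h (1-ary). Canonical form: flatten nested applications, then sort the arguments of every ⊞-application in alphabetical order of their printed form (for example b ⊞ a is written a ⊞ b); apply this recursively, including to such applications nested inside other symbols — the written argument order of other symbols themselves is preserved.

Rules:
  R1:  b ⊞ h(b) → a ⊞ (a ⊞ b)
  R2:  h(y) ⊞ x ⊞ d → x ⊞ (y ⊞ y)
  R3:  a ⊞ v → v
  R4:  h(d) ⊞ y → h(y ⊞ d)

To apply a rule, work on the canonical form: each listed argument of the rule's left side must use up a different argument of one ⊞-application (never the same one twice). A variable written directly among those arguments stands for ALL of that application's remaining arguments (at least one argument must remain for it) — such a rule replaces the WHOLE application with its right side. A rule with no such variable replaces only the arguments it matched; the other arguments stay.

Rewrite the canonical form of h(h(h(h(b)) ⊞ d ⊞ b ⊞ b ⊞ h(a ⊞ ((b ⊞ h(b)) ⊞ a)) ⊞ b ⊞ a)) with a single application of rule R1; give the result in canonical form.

Canonical form:  h(h(a ⊞ b ⊞ b ⊞ b ⊞ d ⊞ h(a ⊞ a ⊞ b ⊞ h(b)) ⊞ h(h(b))))
Match R1:  consume b, h(b)
Result:  h(h(a ⊞ b ⊞ b ⊞ b ⊞ d ⊞ h(a ⊞ a ⊞ a ⊞ a ⊞ b) ⊞ h(h(b))))

Answer: h(h(a ⊞ b ⊞ b ⊞ b ⊞ d ⊞ h(a ⊞ a ⊞ a ⊞ a ⊞ b) ⊞ h(h(b))))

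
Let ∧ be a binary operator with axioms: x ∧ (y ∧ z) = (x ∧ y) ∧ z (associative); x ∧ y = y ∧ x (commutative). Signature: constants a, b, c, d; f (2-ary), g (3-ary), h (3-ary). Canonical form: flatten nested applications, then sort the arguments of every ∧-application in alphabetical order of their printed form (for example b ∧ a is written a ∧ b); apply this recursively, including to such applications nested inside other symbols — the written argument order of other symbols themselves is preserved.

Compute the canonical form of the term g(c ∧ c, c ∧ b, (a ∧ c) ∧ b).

Answer: g(c ∧ c, b ∧ c, a ∧ b ∧ c)

Derivation:
Focus inside:  (a ∧ c) ∧ b
Flatten:  a ∧ c ∧ b
Sort:  a ∧ b ∧ c
Put back:  g(c ∧ c, b ∧ c, a ∧ b ∧ c)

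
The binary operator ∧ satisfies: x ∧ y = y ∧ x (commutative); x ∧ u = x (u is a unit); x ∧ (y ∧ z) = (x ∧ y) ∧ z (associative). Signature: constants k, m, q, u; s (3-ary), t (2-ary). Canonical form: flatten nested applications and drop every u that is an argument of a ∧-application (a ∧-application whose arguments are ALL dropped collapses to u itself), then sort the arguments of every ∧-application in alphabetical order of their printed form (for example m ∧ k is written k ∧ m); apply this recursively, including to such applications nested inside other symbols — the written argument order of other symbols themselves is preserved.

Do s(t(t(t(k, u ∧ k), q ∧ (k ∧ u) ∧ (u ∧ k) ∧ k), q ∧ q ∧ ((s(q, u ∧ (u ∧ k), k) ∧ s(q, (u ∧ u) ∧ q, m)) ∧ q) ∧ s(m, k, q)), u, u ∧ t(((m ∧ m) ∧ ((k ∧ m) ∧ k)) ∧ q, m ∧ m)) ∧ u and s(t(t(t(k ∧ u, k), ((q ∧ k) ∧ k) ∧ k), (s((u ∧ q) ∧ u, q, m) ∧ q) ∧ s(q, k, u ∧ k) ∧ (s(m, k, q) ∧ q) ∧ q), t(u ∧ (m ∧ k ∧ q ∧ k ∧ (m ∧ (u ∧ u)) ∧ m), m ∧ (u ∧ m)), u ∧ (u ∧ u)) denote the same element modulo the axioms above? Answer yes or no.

Left:  s(t(t(t(k, u ∧ k), q ∧ (k ∧ u) ∧ (u ∧ k) ∧ k), q ∧ q ∧ ((s(q, u ∧ (u ∧ k), k) ∧ s(q, (u ∧ u) ∧ q, m)) ∧ q) ∧ s(m, k, q)), u, u ∧ t(((m ∧ m) ∧ ((k ∧ m) ∧ k)) ∧ q, m ∧ m)) ∧ u
  Simplify inside:  s(t(t(t(k, u ∧ k), q ∧ (k ∧ u) ∧ (u ∧ k) ∧ k), q ∧ q ∧ ((s(q, u ∧ (u ∧ k), k) ∧ s(q, (u ∧ u) ∧ q, m)) ∧ q) ∧ s(m, k, q)), u, u ∧ t(((m ∧ m) ∧ ((k ∧ m) ∧ k)) ∧ q, m ∧ m))  →  s(t(t(t(k, k), k ∧ k ∧ k ∧ q), q ∧ q ∧ q ∧ s(m, k, q) ∧ s(q, k, k) ∧ s(q, q, m)), u, t(k ∧ k ∧ m ∧ m ∧ m ∧ q, m ∧ m))
  Unit:  drop u
  Sort arguments:  s(t(t(t(k, k), k ∧ k ∧ k ∧ q), q ∧ q ∧ q ∧ s(m, k, q) ∧ s(q, k, k) ∧ s(q, q, m)), u, t(k ∧ k ∧ m ∧ m ∧ m ∧ q, m ∧ m))
Right:  s(t(t(t(k ∧ u, k), ((q ∧ k) ∧ k) ∧ k), (s((u ∧ q) ∧ u, q, m) ∧ q) ∧ s(q, k, u ∧ k) ∧ (s(m, k, q) ∧ q) ∧ q), t(u ∧ (m ∧ k ∧ q ∧ k ∧ (m ∧ (u ∧ u)) ∧ m), m ∧ (u ∧ m)), u ∧ (u ∧ u))
  Focus inside:  (s((u ∧ q) ∧ u, q, m) ∧ q) ∧ s(q, k, u ∧ k) ∧ (s(m, k, q) ∧ q) ∧ q
  Un-nest:  s((u ∧ q) ∧ u, q, m) ∧ q ∧ s(q, k, u ∧ k) ∧ s(m, k, q) ∧ q ∧ q
  Simplify inside:  s((u ∧ q) ∧ u, q, m)  →  s(q, q, m)
  Simplify inside:  s(q, k, u ∧ k)  →  s(q, k, k)
  Order the arguments:  q ∧ q ∧ q ∧ s(m, k, q) ∧ s(q, k, k) ∧ s(q, q, m)
  Rebuild:  s(t(t(t(k, k), k ∧ k ∧ k ∧ q), q ∧ q ∧ q ∧ s(m, k, q) ∧ s(q, k, k) ∧ s(q, q, m)), t(k ∧ k ∧ m ∧ m ∧ m ∧ q, m ∧ m), u)

Answer: no — s(t(t(t(k, k), k ∧ k ∧ k ∧ q), q ∧ q ∧ q ∧ s(m, k, q) ∧ s(q, k, k) ∧ s(q, q, m)), u, t(k ∧ k ∧ m ∧ m ∧ m ∧ q, m ∧ m)) vs s(t(t(t(k, k), k ∧ k ∧ k ∧ q), q ∧ q ∧ q ∧ s(m, k, q) ∧ s(q, k, k) ∧ s(q, q, m)), t(k ∧ k ∧ m ∧ m ∧ m ∧ q, m ∧ m), u)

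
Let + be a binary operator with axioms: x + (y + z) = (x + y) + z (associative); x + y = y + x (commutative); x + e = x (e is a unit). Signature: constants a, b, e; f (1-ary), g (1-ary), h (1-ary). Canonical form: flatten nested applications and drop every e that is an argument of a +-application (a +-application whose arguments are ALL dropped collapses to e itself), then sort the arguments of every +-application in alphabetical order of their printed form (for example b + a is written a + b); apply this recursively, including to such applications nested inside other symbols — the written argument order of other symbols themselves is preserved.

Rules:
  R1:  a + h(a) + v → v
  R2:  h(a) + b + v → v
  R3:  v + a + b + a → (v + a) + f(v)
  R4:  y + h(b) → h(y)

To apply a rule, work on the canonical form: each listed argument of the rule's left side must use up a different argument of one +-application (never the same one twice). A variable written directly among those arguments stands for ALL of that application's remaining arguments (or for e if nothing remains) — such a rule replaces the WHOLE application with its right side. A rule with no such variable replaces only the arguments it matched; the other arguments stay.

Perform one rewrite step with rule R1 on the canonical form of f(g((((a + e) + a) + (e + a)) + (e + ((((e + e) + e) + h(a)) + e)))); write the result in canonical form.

Answer: f(g(a + a))

Derivation:
Canonical form:  f(g(a + a + a + h(a)))
Match R1:  consume a, h(a);  v := a + a
Every leftover argument binds to the variable; the entire application is replaced.
New term:  f(g(a + a))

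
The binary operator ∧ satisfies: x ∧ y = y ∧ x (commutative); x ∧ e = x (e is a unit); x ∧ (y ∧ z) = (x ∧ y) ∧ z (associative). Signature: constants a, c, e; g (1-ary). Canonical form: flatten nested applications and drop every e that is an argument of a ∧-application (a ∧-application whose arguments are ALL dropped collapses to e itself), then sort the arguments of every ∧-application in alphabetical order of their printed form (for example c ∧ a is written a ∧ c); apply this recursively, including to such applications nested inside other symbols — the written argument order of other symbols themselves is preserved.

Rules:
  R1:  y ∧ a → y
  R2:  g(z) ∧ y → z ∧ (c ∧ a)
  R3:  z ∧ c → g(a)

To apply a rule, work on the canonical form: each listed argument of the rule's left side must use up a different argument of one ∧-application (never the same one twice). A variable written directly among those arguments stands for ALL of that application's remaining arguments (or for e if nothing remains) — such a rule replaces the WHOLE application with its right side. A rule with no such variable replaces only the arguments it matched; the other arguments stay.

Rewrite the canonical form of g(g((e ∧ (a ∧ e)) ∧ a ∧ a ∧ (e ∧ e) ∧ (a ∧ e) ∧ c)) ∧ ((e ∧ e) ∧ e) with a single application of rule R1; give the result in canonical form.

Answer: g(g(a ∧ a ∧ a ∧ c))

Derivation:
Canonical form:  g(g(a ∧ a ∧ a ∧ a ∧ c))
Apply R1:  consuming a;  y := a ∧ a ∧ a ∧ c
The variable takes the whole remainder — replace the entire application.
New term:  g(g(a ∧ a ∧ a ∧ c))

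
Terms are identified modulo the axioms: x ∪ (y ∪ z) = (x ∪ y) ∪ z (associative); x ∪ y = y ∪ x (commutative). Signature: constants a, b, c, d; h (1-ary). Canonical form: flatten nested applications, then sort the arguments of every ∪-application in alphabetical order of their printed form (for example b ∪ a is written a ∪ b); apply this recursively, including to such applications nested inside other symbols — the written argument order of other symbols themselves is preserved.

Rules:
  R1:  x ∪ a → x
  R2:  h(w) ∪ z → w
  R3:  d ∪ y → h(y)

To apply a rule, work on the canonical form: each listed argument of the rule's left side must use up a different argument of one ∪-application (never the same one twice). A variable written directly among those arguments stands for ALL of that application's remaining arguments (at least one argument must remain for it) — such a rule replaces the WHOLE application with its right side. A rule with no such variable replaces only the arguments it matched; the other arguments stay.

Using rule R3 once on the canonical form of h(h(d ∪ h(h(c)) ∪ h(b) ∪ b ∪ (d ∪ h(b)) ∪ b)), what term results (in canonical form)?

Answer: h(h(h(b ∪ b ∪ d ∪ h(b) ∪ h(b) ∪ h(h(c)))))

Derivation:
Canonical form:  h(h(b ∪ b ∪ d ∪ d ∪ h(b) ∪ h(b) ∪ h(h(c))))
Match R3:  consume d;  y := b ∪ b ∪ d ∪ h(b) ∪ h(b) ∪ h(h(c))
The extension variable absorbs all remaining arguments, so the whole application is rewritten.
New term:  h(h(h(b ∪ b ∪ d ∪ h(b) ∪ h(b) ∪ h(h(c)))))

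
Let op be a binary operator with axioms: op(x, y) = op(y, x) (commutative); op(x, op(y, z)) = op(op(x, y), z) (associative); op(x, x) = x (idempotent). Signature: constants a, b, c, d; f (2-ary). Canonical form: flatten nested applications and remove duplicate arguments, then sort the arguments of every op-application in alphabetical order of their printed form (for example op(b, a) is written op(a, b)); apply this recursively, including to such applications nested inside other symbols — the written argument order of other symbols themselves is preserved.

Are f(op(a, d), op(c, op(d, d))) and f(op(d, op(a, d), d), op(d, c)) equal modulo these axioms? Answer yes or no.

Left:  f(op(a, d), op(c, op(d, d)))
  Focus inside:  op(c, op(d, d))
  Merge nested applications:  op(c, d, d)
  Deduplicate:  drop duplicate d
  Sort arguments:  op(c, d)
  Reassemble:  f(op(a, d), op(c, d))
Right:  f(op(d, op(a, d), d), op(d, c))
  Focus inside:  op(d, op(a, d), d)
  Merge nested applications:  op(d, a, d, d)
  Drop duplicates:  drop duplicate d, d
  Sort:  op(a, d)
  Reassemble:  f(op(a, d), op(c, d))

Answer: yes — both canonical forms are f(op(a, d), op(c, d))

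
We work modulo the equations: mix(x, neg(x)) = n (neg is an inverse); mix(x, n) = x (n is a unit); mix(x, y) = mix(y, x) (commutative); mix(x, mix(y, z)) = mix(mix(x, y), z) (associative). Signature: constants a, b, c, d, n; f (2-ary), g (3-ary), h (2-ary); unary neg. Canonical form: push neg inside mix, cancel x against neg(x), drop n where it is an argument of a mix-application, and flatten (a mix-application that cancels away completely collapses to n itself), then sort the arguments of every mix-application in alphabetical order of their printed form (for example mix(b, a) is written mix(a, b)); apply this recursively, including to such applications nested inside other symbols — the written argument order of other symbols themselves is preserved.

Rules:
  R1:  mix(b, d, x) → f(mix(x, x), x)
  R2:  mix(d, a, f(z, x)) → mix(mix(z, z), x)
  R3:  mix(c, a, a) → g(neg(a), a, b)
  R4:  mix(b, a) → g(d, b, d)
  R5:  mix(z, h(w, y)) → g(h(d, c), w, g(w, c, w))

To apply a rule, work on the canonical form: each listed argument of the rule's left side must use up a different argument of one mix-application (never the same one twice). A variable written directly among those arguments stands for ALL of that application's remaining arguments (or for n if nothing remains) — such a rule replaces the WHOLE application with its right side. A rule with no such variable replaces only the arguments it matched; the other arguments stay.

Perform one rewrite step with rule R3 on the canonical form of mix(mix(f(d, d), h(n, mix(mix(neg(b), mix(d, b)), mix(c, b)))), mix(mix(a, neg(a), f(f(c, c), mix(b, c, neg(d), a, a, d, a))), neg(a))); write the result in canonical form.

Canonical form:  mix(f(d, d), f(f(c, c), mix(a, a, a, b, c)), h(n, mix(b, c, d)), neg(a))
Apply R3:  consuming a, a, c
Result:  mix(f(d, d), f(f(c, c), mix(a, b, g(neg(a), a, b))), h(n, mix(b, c, d)), neg(a))

Answer: mix(f(d, d), f(f(c, c), mix(a, b, g(neg(a), a, b))), h(n, mix(b, c, d)), neg(a))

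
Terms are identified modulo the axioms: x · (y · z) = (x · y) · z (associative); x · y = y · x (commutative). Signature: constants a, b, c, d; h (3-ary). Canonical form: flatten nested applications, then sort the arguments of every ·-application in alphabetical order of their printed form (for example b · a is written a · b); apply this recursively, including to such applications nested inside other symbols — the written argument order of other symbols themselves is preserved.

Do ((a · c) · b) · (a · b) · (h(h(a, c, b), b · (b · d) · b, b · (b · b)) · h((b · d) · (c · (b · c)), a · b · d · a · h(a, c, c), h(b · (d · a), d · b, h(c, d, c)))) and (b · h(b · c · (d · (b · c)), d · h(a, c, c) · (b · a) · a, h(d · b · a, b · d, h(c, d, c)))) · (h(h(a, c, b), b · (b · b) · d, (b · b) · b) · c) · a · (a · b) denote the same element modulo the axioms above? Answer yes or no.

Left:  ((a · c) · b) · (a · b) · (h(h(a, c, b), b · (b · d) · b, b · (b · b)) · h((b · d) · (c · (b · c)), a · b · d · a · h(a, c, c), h(b · (d · a), d · b, h(c, d, c))))
  Flatten:  a · c · b · a · b · h(h(a, c, b), b · (b · d) · b, b · (b · b)) · h((b · d) · (c · (b · c)), a · b · d · a · h(a, c, c), h(b · (d · a), d · b, h(c, d, c)))
  Canonicalize subterm:  h(h(a, c, b), b · (b · d) · b, b · (b · b))  →  h(h(a, c, b), b · b · b · d, b · b · b)
  Simplify inside:  h((b · d) · (c · (b · c)), a · b · d · a · h(a, c, c), h(b · (d · a), d · b, h(c, d, c)))  →  h(b · b · c · c · d, a · a · b · d · h(a, c, c), h(a · b · d, b · d, h(c, d, c)))
  Sort arguments:  a · a · b · b · c · h(b · b · c · c · d, a · a · b · d · h(a, c, c), h(a · b · d, b · d, h(c, d, c))) · h(h(a, c, b), b · b · b · d, b · b · b)
Right:  (b · h(b · c · (d · (b · c)), d · h(a, c, c) · (b · a) · a, h(d · b · a, b · d, h(c, d, c)))) · (h(h(a, c, b), b · (b · b) · d, (b · b) · b) · c) · a · (a · b)
  Flatten:  b · h(b · c · (d · (b · c)), d · h(a, c, c) · (b · a) · a, h(d · b · a, b · d, h(c, d, c))) · h(h(a, c, b), b · (b · b) · d, (b · b) · b) · c · a · a · b
  Simplify inside:  h(b · c · (d · (b · c)), d · h(a, c, c) · (b · a) · a, h(d · b · a, b · d, h(c, d, c)))  →  h(b · b · c · c · d, a · a · b · d · h(a, c, c), h(a · b · d, b · d, h(c, d, c)))
  Canonicalize subterm:  h(h(a, c, b), b · (b · b) · d, (b · b) · b)  →  h(h(a, c, b), b · b · b · d, b · b · b)
  Sort:  a · a · b · b · c · h(b · b · c · c · d, a · a · b · d · h(a, c, c), h(a · b · d, b · d, h(c, d, c))) · h(h(a, c, b), b · b · b · d, b · b · b)

Answer: yes — both canonical forms are a · a · b · b · c · h(b · b · c · c · d, a · a · b · d · h(a, c, c), h(a · b · d, b · d, h(c, d, c))) · h(h(a, c, b), b · b · b · d, b · b · b)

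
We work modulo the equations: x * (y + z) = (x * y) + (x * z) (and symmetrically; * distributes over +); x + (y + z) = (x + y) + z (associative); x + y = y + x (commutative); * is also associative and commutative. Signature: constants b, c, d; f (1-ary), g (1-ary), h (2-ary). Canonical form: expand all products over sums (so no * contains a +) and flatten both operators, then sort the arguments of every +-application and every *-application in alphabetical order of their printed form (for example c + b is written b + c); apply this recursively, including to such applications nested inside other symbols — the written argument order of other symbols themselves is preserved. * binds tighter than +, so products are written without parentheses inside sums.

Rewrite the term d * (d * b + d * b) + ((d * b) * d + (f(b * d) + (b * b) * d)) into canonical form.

Answer: b * b * d + b * d * d + b * d * d + b * d * d + f(b * d)

Derivation:
Expand:  b * d * d + b * d * d + b * d * d + f(b * d) + b * b * d
Sort:  b * b * d + b * d * d + b * d * d + b * d * d + f(b * d)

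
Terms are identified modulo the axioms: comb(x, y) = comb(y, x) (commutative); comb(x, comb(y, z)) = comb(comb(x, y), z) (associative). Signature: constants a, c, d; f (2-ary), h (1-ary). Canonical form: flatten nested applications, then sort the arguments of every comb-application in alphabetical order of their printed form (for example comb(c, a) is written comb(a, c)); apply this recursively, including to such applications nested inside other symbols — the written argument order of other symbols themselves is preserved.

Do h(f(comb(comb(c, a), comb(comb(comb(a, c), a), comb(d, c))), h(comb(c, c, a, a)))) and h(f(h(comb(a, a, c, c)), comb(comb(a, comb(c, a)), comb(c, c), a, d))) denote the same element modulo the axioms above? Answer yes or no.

Answer: no — h(f(comb(a, a, a, c, c, c, d), h(comb(a, a, c, c)))) vs h(f(h(comb(a, a, c, c)), comb(a, a, a, c, c, c, d)))

Derivation:
Left:  h(f(comb(comb(c, a), comb(comb(comb(a, c), a), comb(d, c))), h(comb(c, c, a, a))))
  Descend into:  comb(comb(c, a), comb(comb(comb(a, c), a), comb(d, c)))
  Un-nest:  comb(c, a, a, c, a, d, c)
  Sort:  comb(a, a, a, c, c, c, d)
  Put back:  h(f(comb(a, a, a, c, c, c, d), h(comb(a, a, c, c))))
Right:  h(f(h(comb(a, a, c, c)), comb(comb(a, comb(c, a)), comb(c, c), a, d)))
  Work inside:  comb(comb(a, comb(c, a)), comb(c, c), a, d)
  Flatten:  comb(a, c, a, c, c, a, d)
  Sort arguments:  comb(a, a, a, c, c, c, d)
  Reassemble:  h(f(h(comb(a, a, c, c)), comb(a, a, a, c, c, c, d)))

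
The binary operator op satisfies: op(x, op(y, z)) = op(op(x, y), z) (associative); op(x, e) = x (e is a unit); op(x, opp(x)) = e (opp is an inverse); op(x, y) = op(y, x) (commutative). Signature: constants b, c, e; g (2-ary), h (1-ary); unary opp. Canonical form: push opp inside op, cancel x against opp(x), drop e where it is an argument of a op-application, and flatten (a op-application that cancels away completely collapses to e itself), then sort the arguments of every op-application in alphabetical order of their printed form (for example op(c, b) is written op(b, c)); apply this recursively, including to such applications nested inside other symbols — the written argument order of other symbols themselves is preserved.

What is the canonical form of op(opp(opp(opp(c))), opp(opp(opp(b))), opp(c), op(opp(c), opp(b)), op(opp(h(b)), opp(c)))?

Answer: op(opp(b), opp(b), opp(c), opp(c), opp(c), opp(c), opp(h(b)))

Derivation:
Push opp inside:  distribute opp over op and collapse double opp
Combine occurrences:  op(opp(c), opp(c), opp(c), opp(c), opp(b), opp(b), opp(h(b)))
Sort arguments:  op(opp(b), opp(b), opp(c), opp(c), opp(c), opp(c), opp(h(b)))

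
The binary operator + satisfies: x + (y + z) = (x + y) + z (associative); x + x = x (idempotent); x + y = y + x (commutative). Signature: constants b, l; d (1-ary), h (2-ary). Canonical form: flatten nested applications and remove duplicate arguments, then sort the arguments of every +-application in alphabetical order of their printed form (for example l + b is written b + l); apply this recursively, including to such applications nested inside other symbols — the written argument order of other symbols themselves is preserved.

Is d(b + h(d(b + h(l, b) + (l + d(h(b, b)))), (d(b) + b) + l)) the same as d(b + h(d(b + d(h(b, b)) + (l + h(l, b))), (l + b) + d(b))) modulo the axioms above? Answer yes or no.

Answer: yes — both canonical forms are d(b + h(d(b + d(h(b, b)) + h(l, b) + l), b + d(b) + l))

Derivation:
Left:  d(b + h(d(b + h(l, b) + (l + d(h(b, b)))), (d(b) + b) + l))
  Descend into:  b + h(d(b + h(l, b) + (l + d(h(b, b)))), (d(b) + b) + l)
  Inside:  h(d(b + h(l, b) + (l + d(h(b, b)))), (d(b) + b) + l)  →  h(d(b + d(h(b, b)) + h(l, b) + l), b + d(b) + l)
  Sort arguments:  b + h(d(b + d(h(b, b)) + h(l, b) + l), b + d(b) + l)
  Reassemble:  d(b + h(d(b + d(h(b, b)) + h(l, b) + l), b + d(b) + l))
Right:  d(b + h(d(b + d(h(b, b)) + (l + h(l, b))), (l + b) + d(b)))
  Descend into:  b + h(d(b + d(h(b, b)) + (l + h(l, b))), (l + b) + d(b))
  Simplify inside:  h(d(b + d(h(b, b)) + (l + h(l, b))), (l + b) + d(b))  →  h(d(b + d(h(b, b)) + h(l, b) + l), b + d(b) + l)
  Sort arguments:  b + h(d(b + d(h(b, b)) + h(l, b) + l), b + d(b) + l)
  Rebuild:  d(b + h(d(b + d(h(b, b)) + h(l, b) + l), b + d(b) + l))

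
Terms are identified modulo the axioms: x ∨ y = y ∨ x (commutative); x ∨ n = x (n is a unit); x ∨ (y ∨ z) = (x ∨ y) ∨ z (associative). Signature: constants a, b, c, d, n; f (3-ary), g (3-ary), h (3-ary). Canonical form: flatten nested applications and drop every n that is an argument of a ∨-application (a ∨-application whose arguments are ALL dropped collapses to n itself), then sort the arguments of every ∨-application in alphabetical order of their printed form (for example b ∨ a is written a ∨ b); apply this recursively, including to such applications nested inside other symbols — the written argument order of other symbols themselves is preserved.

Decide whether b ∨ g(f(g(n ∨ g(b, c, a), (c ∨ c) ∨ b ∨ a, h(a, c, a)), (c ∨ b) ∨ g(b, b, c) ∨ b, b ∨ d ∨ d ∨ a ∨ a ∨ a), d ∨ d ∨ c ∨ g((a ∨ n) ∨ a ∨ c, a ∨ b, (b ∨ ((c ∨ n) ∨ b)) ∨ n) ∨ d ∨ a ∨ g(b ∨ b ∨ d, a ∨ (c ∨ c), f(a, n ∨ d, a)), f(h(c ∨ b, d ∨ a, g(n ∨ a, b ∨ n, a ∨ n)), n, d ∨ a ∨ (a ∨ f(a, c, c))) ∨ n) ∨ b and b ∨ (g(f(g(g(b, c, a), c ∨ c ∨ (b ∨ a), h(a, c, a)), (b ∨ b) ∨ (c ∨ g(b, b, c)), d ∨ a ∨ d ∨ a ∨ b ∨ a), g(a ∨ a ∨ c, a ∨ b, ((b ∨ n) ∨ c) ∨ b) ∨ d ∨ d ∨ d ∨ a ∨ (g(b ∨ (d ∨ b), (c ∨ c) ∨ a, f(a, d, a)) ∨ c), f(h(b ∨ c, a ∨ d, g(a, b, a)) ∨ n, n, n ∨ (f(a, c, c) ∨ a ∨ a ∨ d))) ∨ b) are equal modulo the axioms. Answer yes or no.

Answer: yes — both canonical forms are b ∨ b ∨ g(f(g(g(b, c, a), a ∨ b ∨ c ∨ c, h(a, c, a)), b ∨ b ∨ c ∨ g(b, b, c), a ∨ a ∨ a ∨ b ∨ d ∨ d), a ∨ c ∨ d ∨ d ∨ d ∨ g(a ∨ a ∨ c, a ∨ b, b ∨ b ∨ c) ∨ g(b ∨ b ∨ d, a ∨ c ∨ c, f(a, d, a)), f(h(b ∨ c, a ∨ d, g(a, b, a)), n, a ∨ a ∨ d ∨ f(a, c, c)))

Derivation:
Left:  b ∨ g(f(g(n ∨ g(b, c, a), (c ∨ c) ∨ b ∨ a, h(a, c, a)), (c ∨ b) ∨ g(b, b, c) ∨ b, b ∨ d ∨ d ∨ a ∨ a ∨ a), d ∨ d ∨ c ∨ g((a ∨ n) ∨ a ∨ c, a ∨ b, (b ∨ ((c ∨ n) ∨ b)) ∨ n) ∨ d ∨ a ∨ g(b ∨ b ∨ d, a ∨ (c ∨ c), f(a, n ∨ d, a)), f(h(c ∨ b, d ∨ a, g(n ∨ a, b ∨ n, a ∨ n)), n, d ∨ a ∨ (a ∨ f(a, c, c))) ∨ n) ∨ b
  Canonicalize subterm:  g(f(g(n ∨ g(b, c, a), (c ∨ c) ∨ b ∨ a, h(a, c, a)), (c ∨ b) ∨ g(b, b, c) ∨ b, b ∨ d ∨ d ∨ a ∨ a ∨ a), d ∨ d ∨ c ∨ g((a ∨ n) ∨ a ∨ c, a ∨ b, (b ∨ ((c ∨ n) ∨ b)) ∨ n) ∨ d ∨ a ∨ g(b ∨ b ∨ d, a ∨ (c ∨ c), f(a, n ∨ d, a)), f(h(c ∨ b, d ∨ a, g(n ∨ a, b ∨ n, a ∨ n)), n, d ∨ a ∨ (a ∨ f(a, c, c))) ∨ n)  →  g(f(g(g(b, c, a), a ∨ b ∨ c ∨ c, h(a, c, a)), b ∨ b ∨ c ∨ g(b, b, c), a ∨ a ∨ a ∨ b ∨ d ∨ d), a ∨ c ∨ d ∨ d ∨ d ∨ g(a ∨ a ∨ c, a ∨ b, b ∨ b ∨ c) ∨ g(b ∨ b ∨ d, a ∨ c ∨ c, f(a, d, a)), f(h(b ∨ c, a ∨ d, g(a, b, a)), n, a ∨ a ∨ d ∨ f(a, c, c)))
  Order the arguments:  b ∨ b ∨ g(f(g(g(b, c, a), a ∨ b ∨ c ∨ c, h(a, c, a)), b ∨ b ∨ c ∨ g(b, b, c), a ∨ a ∨ a ∨ b ∨ d ∨ d), a ∨ c ∨ d ∨ d ∨ d ∨ g(a ∨ a ∨ c, a ∨ b, b ∨ b ∨ c) ∨ g(b ∨ b ∨ d, a ∨ c ∨ c, f(a, d, a)), f(h(b ∨ c, a ∨ d, g(a, b, a)), n, a ∨ a ∨ d ∨ f(a, c, c)))
Right:  b ∨ (g(f(g(g(b, c, a), c ∨ c ∨ (b ∨ a), h(a, c, a)), (b ∨ b) ∨ (c ∨ g(b, b, c)), d ∨ a ∨ d ∨ a ∨ b ∨ a), g(a ∨ a ∨ c, a ∨ b, ((b ∨ n) ∨ c) ∨ b) ∨ d ∨ d ∨ d ∨ a ∨ (g(b ∨ (d ∨ b), (c ∨ c) ∨ a, f(a, d, a)) ∨ c), f(h(b ∨ c, a ∨ d, g(a, b, a)) ∨ n, n, n ∨ (f(a, c, c) ∨ a ∨ a ∨ d))) ∨ b)
  Flatten:  b ∨ g(f(g(g(b, c, a), c ∨ c ∨ (b ∨ a), h(a, c, a)), (b ∨ b) ∨ (c ∨ g(b, b, c)), d ∨ a ∨ d ∨ a ∨ b ∨ a), g(a ∨ a ∨ c, a ∨ b, ((b ∨ n) ∨ c) ∨ b) ∨ d ∨ d ∨ d ∨ a ∨ (g(b ∨ (d ∨ b), (c ∨ c) ∨ a, f(a, d, a)) ∨ c), f(h(b ∨ c, a ∨ d, g(a, b, a)) ∨ n, n, n ∨ (f(a, c, c) ∨ a ∨ a ∨ d))) ∨ b
  Simplify inside:  g(f(g(g(b, c, a), c ∨ c ∨ (b ∨ a), h(a, c, a)), (b ∨ b) ∨ (c ∨ g(b, b, c)), d ∨ a ∨ d ∨ a ∨ b ∨ a), g(a ∨ a ∨ c, a ∨ b, ((b ∨ n) ∨ c) ∨ b) ∨ d ∨ d ∨ d ∨ a ∨ (g(b ∨ (d ∨ b), (c ∨ c) ∨ a, f(a, d, a)) ∨ c), f(h(b ∨ c, a ∨ d, g(a, b, a)) ∨ n, n, n ∨ (f(a, c, c) ∨ a ∨ a ∨ d)))  →  g(f(g(g(b, c, a), a ∨ b ∨ c ∨ c, h(a, c, a)), b ∨ b ∨ c ∨ g(b, b, c), a ∨ a ∨ a ∨ b ∨ d ∨ d), a ∨ c ∨ d ∨ d ∨ d ∨ g(a ∨ a ∨ c, a ∨ b, b ∨ b ∨ c) ∨ g(b ∨ b ∨ d, a ∨ c ∨ c, f(a, d, a)), f(h(b ∨ c, a ∨ d, g(a, b, a)), n, a ∨ a ∨ d ∨ f(a, c, c)))
  Sort arguments:  b ∨ b ∨ g(f(g(g(b, c, a), a ∨ b ∨ c ∨ c, h(a, c, a)), b ∨ b ∨ c ∨ g(b, b, c), a ∨ a ∨ a ∨ b ∨ d ∨ d), a ∨ c ∨ d ∨ d ∨ d ∨ g(a ∨ a ∨ c, a ∨ b, b ∨ b ∨ c) ∨ g(b ∨ b ∨ d, a ∨ c ∨ c, f(a, d, a)), f(h(b ∨ c, a ∨ d, g(a, b, a)), n, a ∨ a ∨ d ∨ f(a, c, c)))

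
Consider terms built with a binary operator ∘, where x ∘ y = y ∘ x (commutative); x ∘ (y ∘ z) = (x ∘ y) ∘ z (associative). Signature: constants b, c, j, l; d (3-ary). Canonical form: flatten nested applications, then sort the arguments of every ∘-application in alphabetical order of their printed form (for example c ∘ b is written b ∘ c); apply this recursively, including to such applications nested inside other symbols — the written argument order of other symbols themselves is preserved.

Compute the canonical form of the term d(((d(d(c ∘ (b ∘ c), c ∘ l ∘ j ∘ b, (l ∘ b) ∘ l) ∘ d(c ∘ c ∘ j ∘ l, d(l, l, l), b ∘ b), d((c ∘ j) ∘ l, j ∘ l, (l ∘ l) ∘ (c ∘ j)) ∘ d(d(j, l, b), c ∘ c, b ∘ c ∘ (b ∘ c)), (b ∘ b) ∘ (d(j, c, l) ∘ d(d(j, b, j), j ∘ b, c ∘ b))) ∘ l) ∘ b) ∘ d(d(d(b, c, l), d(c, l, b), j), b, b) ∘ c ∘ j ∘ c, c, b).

Descend into:  ((d(d(c ∘ (b ∘ c), c ∘ l ∘ j ∘ b, (l ∘ b) ∘ l) ∘ d(c ∘ c ∘ j ∘ l, d(l, l, l), b ∘ b), d((c ∘ j) ∘ l, j ∘ l, (l ∘ l) ∘ (c ∘ j)) ∘ d(d(j, l, b), c ∘ c, b ∘ c ∘ (b ∘ c)), (b ∘ b) ∘ (d(j, c, l) ∘ d(d(j, b, j), j ∘ b, c ∘ b))) ∘ l) ∘ b) ∘ d(d(d(b, c, l), d(c, l, b), j), b, b) ∘ c ∘ j ∘ c
Merge nested applications:  d(d(c ∘ (b ∘ c), c ∘ l ∘ j ∘ b, (l ∘ b) ∘ l) ∘ d(c ∘ c ∘ j ∘ l, d(l, l, l), b ∘ b), d((c ∘ j) ∘ l, j ∘ l, (l ∘ l) ∘ (c ∘ j)) ∘ d(d(j, l, b), c ∘ c, b ∘ c ∘ (b ∘ c)), (b ∘ b) ∘ (d(j, c, l) ∘ d(d(j, b, j), j ∘ b, c ∘ b))) ∘ l ∘ b ∘ d(d(d(b, c, l), d(c, l, b), j), b, b) ∘ c ∘ j ∘ c
Inside:  d(d(c ∘ (b ∘ c), c ∘ l ∘ j ∘ b, (l ∘ b) ∘ l) ∘ d(c ∘ c ∘ j ∘ l, d(l, l, l), b ∘ b), d((c ∘ j) ∘ l, j ∘ l, (l ∘ l) ∘ (c ∘ j)) ∘ d(d(j, l, b), c ∘ c, b ∘ c ∘ (b ∘ c)), (b ∘ b) ∘ (d(j, c, l) ∘ d(d(j, b, j), j ∘ b, c ∘ b)))  →  d(d(b ∘ c ∘ c, b ∘ c ∘ j ∘ l, b ∘ l ∘ l) ∘ d(c ∘ c ∘ j ∘ l, d(l, l, l), b ∘ b), d(c ∘ j ∘ l, j ∘ l, c ∘ j ∘ l ∘ l) ∘ d(d(j, l, b), c ∘ c, b ∘ b ∘ c ∘ c), b ∘ b ∘ d(d(j, b, j), b ∘ j, b ∘ c) ∘ d(j, c, l))
Sort arguments:  b ∘ c ∘ c ∘ d(d(b ∘ c ∘ c, b ∘ c ∘ j ∘ l, b ∘ l ∘ l) ∘ d(c ∘ c ∘ j ∘ l, d(l, l, l), b ∘ b), d(c ∘ j ∘ l, j ∘ l, c ∘ j ∘ l ∘ l) ∘ d(d(j, l, b), c ∘ c, b ∘ b ∘ c ∘ c), b ∘ b ∘ d(d(j, b, j), b ∘ j, b ∘ c) ∘ d(j, c, l)) ∘ d(d(d(b, c, l), d(c, l, b), j), b, b) ∘ j ∘ l
Put back:  d(b ∘ c ∘ c ∘ d(d(b ∘ c ∘ c, b ∘ c ∘ j ∘ l, b ∘ l ∘ l) ∘ d(c ∘ c ∘ j ∘ l, d(l, l, l), b ∘ b), d(c ∘ j ∘ l, j ∘ l, c ∘ j ∘ l ∘ l) ∘ d(d(j, l, b), c ∘ c, b ∘ b ∘ c ∘ c), b ∘ b ∘ d(d(j, b, j), b ∘ j, b ∘ c) ∘ d(j, c, l)) ∘ d(d(d(b, c, l), d(c, l, b), j), b, b) ∘ j ∘ l, c, b)

Answer: d(b ∘ c ∘ c ∘ d(d(b ∘ c ∘ c, b ∘ c ∘ j ∘ l, b ∘ l ∘ l) ∘ d(c ∘ c ∘ j ∘ l, d(l, l, l), b ∘ b), d(c ∘ j ∘ l, j ∘ l, c ∘ j ∘ l ∘ l) ∘ d(d(j, l, b), c ∘ c, b ∘ b ∘ c ∘ c), b ∘ b ∘ d(d(j, b, j), b ∘ j, b ∘ c) ∘ d(j, c, l)) ∘ d(d(d(b, c, l), d(c, l, b), j), b, b) ∘ j ∘ l, c, b)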